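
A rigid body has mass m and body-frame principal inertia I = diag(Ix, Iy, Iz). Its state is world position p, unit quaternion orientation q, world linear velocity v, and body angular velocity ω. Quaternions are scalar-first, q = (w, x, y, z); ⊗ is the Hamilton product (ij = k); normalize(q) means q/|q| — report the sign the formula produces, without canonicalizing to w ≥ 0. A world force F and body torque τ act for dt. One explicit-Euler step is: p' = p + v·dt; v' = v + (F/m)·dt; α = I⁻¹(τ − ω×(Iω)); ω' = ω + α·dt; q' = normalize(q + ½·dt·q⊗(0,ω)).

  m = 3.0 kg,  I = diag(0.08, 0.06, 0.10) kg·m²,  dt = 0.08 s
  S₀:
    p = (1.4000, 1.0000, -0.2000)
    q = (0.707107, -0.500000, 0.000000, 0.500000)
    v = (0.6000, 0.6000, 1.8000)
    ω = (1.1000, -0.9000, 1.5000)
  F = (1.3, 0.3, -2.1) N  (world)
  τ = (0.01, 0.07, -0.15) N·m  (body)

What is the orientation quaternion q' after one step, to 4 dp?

q' = (0.6967, -0.4494, 0.0265, 0.5585)

q⊗(0,ω) = (-0.2000000, 1.2278177, 0.6636037, 1.5106605)
updated quaternion q' = (0.6967, -0.4494, 0.0265, 0.5585)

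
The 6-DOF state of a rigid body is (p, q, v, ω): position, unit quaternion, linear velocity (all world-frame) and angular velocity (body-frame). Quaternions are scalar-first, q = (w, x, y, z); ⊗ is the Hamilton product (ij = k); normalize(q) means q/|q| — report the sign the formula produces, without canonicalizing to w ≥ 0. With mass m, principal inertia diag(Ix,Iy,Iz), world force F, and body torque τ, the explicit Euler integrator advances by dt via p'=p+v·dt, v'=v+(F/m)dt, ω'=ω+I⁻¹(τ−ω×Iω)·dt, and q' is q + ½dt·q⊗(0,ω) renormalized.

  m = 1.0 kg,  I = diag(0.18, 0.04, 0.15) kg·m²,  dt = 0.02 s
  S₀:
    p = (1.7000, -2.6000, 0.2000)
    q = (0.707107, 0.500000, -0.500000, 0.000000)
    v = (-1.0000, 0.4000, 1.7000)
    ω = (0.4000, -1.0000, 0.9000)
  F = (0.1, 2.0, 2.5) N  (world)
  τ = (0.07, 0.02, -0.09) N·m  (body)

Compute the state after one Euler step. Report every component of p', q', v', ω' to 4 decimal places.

p' = (1.6800, -2.5920, 0.2340)
q' = (0.7000, 0.4983, -0.5115, 0.0034)
v' = (-0.9980, 0.4400, 1.7500)
ω' = (0.4188, -0.9954, 0.8805)

ω×(Iω) gyroscopic = (-0.0990, 0.0108, 0.0560)
angular accel α = (0.9389, 0.2300, -0.9733)
ω' = ω + α·dt = (0.4188, -0.9954, 0.8805)
Hamilton product q⊗(0,ω) = (-0.7000000, -0.1671572, -1.1571070, 0.3363963)
q + ½dt·q⊗(0,ω), renormalized = (0.7000, 0.4983, -0.5115, 0.0034)
a = (0.1000, 2.0000, 2.5000)
p + v·dt = (1.6800, -2.5920, 0.2340)
v' = v + a·dt = (-0.9980, 0.4400, 1.7500)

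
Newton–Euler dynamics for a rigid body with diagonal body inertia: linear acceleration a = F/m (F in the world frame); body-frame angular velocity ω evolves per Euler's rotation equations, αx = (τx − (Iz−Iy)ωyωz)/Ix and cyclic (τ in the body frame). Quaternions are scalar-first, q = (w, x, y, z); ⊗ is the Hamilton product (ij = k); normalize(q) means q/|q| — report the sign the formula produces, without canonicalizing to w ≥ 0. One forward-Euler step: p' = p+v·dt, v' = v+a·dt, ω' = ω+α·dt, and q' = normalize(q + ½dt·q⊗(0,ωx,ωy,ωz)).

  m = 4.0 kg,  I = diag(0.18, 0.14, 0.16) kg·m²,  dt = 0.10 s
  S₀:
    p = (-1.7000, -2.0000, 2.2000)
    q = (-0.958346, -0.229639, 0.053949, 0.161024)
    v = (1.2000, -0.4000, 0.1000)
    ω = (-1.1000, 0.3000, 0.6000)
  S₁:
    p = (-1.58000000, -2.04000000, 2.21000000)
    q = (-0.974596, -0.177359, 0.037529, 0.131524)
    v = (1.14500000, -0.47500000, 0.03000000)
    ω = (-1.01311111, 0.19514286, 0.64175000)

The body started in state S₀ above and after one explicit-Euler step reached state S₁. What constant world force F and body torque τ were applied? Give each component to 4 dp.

velocity change Δv = (-0.05500000, -0.07500000, -0.07000000)
F = m·Δv/dt = (-2.2000, -3.0000, -2.8000)
ω₁ − ω₀ = (0.08688889, -0.10485714, 0.04175000)
gyro term ω₀×Iω₀ = (0.0036, -0.0132, 0.0132)
I·α + gyro = (0.1600, -0.1600, 0.0800)

F = (-2.2000, -3.0000, -2.8000)
τ = (0.1600, -0.1600, 0.0800)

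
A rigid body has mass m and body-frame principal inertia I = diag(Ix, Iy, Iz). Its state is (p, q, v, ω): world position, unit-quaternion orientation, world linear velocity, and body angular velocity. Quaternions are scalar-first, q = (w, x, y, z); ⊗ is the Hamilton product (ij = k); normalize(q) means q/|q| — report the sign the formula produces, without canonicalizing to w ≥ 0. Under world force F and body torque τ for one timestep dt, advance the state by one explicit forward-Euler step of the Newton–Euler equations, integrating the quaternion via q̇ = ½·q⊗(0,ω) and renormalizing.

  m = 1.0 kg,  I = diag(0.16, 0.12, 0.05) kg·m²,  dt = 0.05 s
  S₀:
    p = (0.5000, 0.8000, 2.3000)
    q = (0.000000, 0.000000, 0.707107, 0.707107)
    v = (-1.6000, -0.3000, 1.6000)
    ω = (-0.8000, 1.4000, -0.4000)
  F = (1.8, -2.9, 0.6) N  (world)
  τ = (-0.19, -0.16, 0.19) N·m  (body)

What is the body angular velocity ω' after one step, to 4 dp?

(τ − ω×Iω)/I = (-1.4325, -1.6267, 2.9040)
ω' = ω + α·dt = (-0.8716, 1.3187, -0.2548)

ω' = (-0.8716, 1.3187, -0.2548)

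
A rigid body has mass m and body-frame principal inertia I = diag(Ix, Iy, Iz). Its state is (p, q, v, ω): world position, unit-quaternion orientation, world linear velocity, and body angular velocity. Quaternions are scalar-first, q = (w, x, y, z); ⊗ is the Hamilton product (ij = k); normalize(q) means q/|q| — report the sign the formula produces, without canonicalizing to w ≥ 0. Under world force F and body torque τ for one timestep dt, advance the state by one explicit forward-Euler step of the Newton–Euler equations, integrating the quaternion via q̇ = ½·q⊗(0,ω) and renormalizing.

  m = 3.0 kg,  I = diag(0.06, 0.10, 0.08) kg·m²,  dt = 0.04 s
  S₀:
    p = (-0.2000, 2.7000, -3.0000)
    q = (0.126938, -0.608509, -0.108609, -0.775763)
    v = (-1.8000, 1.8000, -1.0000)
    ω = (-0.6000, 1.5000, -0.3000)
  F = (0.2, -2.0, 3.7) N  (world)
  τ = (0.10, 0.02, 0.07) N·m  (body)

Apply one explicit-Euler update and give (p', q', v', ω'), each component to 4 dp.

precession coupling ω×(Iω) = (0.0090, -0.0036, -0.0360)
(τ − ω×Iω)/I = (1.5167, 0.2360, 1.3250)
new body rate ω' = (-0.5393, 1.5094, -0.2470)
q⊗(0,ω) = (-0.4349208, 1.1200644, 0.4733121, -1.0160103)
updated quaternion q' = (0.1182, -0.5858, -0.0991, -0.7957)
linear accel F/m = (0.0667, -0.6667, 1.2333)
p' = p + v·dt = (-0.2720, 2.7720, -3.0400)
new velocity v' = (-1.7973, 1.7733, -0.9507)

p' = (-0.2720, 2.7720, -3.0400)
q' = (0.1182, -0.5858, -0.0991, -0.7957)
v' = (-1.7973, 1.7733, -0.9507)
ω' = (-0.5393, 1.5094, -0.2470)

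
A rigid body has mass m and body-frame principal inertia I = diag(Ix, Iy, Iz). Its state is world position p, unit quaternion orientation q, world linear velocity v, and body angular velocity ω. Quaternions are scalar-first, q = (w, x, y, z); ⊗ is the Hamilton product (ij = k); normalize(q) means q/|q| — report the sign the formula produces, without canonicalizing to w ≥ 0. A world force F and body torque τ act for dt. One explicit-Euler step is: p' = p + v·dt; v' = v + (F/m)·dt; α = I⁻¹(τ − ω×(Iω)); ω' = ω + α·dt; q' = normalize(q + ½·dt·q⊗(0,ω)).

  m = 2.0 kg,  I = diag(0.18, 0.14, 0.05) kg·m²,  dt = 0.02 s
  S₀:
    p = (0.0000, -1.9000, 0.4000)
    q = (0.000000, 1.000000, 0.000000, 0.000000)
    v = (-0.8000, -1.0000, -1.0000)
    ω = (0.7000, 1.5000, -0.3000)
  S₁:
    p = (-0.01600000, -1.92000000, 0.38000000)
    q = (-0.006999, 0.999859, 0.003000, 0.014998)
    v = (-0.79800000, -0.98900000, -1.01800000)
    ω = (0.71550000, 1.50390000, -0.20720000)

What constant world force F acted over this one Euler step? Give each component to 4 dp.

F = (0.2000, 1.1000, -1.8000)

v₁ − v₀ = (0.00200000, 0.01100000, -0.01800000)
applied force F = (0.2000, 1.1000, -1.8000)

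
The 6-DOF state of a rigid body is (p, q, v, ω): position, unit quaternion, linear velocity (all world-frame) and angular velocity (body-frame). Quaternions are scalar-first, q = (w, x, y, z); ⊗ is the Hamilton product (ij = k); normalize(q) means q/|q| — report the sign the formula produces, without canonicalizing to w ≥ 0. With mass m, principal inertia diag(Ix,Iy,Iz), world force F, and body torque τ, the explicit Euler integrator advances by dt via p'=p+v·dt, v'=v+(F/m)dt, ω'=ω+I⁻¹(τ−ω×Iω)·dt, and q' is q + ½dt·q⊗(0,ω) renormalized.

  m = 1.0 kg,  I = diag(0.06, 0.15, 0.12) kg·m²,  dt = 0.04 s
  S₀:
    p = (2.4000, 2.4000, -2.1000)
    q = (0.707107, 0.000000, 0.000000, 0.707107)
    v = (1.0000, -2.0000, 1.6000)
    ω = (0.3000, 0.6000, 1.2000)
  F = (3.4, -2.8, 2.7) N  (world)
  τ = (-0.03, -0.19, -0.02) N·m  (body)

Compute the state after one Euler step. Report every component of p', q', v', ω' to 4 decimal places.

p' = (2.4400, 2.3200, -2.0360)
q' = (0.6899, -0.0042, 0.0127, 0.7238)
v' = (1.1360, -2.1120, 1.7080)
ω' = (0.2944, 0.5551, 1.1879)

new position p' = (2.4400, 2.3200, -2.0360)
v + (F/m)dt = (1.1360, -2.1120, 1.7080)
ω×(Iω) gyroscopic = (-0.0216, -0.0216, 0.0162)
(τ − ω×Iω)/I = (-0.1400, -1.1227, -0.3017)
new body rate ω' = (0.2944, 0.5551, 1.1879)
q⊗(0,ω) = (-0.8485284, -0.2121321, 0.6363963, 0.8485284)
updated quaternion q' = (0.6899, -0.0042, 0.0127, 0.7238)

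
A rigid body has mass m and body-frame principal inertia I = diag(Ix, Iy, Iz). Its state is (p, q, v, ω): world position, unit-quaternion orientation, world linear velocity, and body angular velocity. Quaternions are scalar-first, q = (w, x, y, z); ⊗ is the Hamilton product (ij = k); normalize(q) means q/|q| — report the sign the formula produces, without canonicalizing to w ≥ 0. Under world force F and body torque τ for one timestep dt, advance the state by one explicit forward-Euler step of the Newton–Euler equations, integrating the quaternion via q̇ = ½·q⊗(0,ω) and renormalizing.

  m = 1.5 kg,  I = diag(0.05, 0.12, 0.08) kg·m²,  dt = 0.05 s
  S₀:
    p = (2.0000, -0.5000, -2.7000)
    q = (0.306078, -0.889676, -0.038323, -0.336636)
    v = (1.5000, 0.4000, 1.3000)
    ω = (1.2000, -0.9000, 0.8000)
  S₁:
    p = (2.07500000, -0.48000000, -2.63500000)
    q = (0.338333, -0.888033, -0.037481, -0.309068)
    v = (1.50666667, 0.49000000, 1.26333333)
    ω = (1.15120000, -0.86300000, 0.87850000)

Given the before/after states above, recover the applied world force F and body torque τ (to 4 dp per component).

Δω = ω₁−ω₀ = (-0.04880000, 0.03700000, 0.07850000)
ω₀×(Iω₀) = (0.0288, -0.0288, -0.0756)
I·α + gyro = (-0.0200, 0.0600, 0.0500)
Δv = v₁−v₀ = (0.00666667, 0.09000000, -0.03666667)
F = m·Δv/dt = (0.2000, 2.7000, -1.1000)

F = (0.2000, 2.7000, -1.1000)
τ = (-0.0200, 0.0600, 0.0500)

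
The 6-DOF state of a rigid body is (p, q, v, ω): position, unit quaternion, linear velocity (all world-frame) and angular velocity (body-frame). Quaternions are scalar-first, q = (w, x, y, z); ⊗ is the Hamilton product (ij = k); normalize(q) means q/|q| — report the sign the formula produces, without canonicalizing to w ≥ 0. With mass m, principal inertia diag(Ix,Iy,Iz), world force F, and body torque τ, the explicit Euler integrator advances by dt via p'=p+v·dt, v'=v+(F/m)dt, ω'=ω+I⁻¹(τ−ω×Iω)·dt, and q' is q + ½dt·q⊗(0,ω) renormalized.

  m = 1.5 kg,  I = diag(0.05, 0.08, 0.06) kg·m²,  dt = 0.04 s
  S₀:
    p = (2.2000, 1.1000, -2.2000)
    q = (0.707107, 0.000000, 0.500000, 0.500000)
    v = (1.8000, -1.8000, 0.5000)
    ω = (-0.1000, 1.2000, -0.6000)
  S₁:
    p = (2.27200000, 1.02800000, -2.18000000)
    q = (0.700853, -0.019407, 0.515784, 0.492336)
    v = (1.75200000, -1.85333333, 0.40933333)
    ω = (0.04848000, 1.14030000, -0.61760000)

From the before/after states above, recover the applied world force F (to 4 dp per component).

F = (-1.8000, -2.0000, -3.4000)

velocity change Δv = (-0.04800000, -0.05333333, -0.09066667)
F = m·Δv/dt = (-1.8000, -2.0000, -3.4000)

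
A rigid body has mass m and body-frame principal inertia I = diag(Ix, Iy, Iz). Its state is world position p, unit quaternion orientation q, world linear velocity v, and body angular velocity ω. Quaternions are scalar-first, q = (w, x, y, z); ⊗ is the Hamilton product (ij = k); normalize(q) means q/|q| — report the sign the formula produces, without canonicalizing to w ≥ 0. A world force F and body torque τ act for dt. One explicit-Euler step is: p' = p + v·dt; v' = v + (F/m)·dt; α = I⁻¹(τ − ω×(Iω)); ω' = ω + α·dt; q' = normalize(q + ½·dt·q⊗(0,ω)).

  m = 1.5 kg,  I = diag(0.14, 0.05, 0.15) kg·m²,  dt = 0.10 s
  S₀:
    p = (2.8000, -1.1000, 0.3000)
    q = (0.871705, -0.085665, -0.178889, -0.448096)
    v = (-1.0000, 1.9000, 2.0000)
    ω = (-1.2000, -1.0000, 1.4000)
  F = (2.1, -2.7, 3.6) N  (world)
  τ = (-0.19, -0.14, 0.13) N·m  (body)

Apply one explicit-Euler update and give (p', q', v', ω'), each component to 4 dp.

p' = (2.7000, -0.9100, 0.5000)
q' = (0.8841, -0.1720, -0.1886, -0.3914)
v' = (-0.8600, 1.7200, 2.2400)
ω' = (-1.2357, -1.3136, 1.5587)

p + v·dt = (2.7000, -0.9100, 0.5000)
v' = v + a·dt = (-0.8600, 1.7200, 2.2400)
(τ − ω×Iω)/I = (-0.3571, -3.1360, 1.5867)
ω' = ω + α·dt = (-1.2357, -1.3136, 1.5587)
Hamilton product q⊗(0,ω) = (0.3456474, -1.7445866, -0.2140588, 1.0913852)
q + ½dt·q⊗(0,ω), renormalized = (0.8841, -0.1720, -0.1886, -0.3914)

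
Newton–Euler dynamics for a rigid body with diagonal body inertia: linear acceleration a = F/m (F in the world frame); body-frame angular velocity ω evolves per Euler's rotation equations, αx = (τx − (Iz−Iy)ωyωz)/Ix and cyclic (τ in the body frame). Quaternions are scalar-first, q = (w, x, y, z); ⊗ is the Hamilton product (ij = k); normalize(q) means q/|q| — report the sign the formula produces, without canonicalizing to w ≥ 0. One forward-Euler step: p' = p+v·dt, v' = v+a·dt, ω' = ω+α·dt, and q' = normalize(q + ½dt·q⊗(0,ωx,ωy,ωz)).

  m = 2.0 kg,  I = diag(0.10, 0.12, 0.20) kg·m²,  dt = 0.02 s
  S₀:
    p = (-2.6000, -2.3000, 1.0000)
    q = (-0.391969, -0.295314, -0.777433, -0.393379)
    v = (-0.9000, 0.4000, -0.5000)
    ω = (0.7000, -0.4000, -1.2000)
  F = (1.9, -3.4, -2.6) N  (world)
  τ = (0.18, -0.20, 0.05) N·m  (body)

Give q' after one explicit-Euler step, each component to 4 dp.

2q̇ = q⊗(0,ω) = (-0.5763082, 0.5011897, -0.4729545, 1.1326915)
q' = normalize(q + ½dt·q⊗(0,ω)) = (-0.3977, -0.2903, -0.7821, -0.3820)

q' = (-0.3977, -0.2903, -0.7821, -0.3820)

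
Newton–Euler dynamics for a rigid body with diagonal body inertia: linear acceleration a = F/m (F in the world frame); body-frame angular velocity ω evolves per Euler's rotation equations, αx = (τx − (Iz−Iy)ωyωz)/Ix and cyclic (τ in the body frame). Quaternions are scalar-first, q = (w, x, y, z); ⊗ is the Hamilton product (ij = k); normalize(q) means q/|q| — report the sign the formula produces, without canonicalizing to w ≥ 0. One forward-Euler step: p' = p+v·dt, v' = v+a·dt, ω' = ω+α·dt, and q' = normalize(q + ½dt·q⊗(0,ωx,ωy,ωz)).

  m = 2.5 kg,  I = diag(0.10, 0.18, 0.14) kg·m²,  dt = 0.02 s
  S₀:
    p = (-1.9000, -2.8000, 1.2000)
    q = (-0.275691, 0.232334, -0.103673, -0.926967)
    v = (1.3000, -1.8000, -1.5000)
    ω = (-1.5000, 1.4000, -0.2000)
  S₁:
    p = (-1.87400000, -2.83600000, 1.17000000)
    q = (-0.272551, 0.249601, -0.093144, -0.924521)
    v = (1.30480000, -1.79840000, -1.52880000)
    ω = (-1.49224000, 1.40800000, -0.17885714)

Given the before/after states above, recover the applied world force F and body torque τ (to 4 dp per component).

F = (0.6000, 0.2000, -3.6000)
τ = (0.0500, 0.0600, -0.0200)

rate change Δω = (0.00776000, 0.00800000, 0.02114286)
applied torque τ = (0.0500, 0.0600, -0.0200)
Δv = v₁−v₀ = (0.00480000, 0.00160000, -0.02880000)
F = m·Δv/dt = (0.6000, 0.2000, -3.6000)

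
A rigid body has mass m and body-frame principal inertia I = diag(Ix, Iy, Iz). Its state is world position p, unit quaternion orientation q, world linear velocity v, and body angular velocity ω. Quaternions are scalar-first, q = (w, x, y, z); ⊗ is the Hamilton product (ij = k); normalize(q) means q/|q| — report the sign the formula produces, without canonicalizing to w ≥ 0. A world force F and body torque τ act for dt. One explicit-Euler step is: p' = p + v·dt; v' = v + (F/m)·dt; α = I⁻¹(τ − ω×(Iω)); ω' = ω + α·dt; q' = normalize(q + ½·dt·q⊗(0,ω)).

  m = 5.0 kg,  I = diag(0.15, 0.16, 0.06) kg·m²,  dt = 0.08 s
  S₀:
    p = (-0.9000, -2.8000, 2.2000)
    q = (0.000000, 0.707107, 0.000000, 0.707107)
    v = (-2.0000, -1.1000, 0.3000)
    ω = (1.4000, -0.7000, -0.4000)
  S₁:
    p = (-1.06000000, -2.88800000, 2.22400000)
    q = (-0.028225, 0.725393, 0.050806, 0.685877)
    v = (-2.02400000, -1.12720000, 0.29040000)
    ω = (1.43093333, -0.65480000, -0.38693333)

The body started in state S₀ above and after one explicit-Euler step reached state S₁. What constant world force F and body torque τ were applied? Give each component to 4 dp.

rate change Δω = (0.03093333, 0.04520000, 0.01306667)
τ = I·(Δω/dt) + ω₀×(Iω₀) = (0.0300, 0.0400, 0.0000)
v₁ − v₀ = (-0.02400000, -0.02720000, -0.00960000)
applied force F = (-1.5000, -1.7000, -0.6000)

F = (-1.5000, -1.7000, -0.6000)
τ = (0.0300, 0.0400, 0.0000)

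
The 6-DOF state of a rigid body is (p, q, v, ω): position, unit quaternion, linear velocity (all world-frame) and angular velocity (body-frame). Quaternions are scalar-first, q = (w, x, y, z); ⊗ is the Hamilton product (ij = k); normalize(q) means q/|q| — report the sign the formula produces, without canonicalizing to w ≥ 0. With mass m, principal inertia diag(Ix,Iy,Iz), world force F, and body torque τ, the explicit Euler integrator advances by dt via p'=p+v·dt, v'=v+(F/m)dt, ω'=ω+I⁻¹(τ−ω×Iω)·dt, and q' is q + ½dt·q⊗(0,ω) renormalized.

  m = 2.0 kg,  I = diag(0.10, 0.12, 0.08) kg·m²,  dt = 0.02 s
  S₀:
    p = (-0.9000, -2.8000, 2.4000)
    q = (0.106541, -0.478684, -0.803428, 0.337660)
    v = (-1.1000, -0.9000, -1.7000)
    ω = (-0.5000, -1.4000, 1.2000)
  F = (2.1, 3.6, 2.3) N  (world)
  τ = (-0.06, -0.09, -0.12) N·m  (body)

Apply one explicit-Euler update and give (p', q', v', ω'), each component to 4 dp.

p' = (-0.9220, -2.8180, 2.3660)
q' = (0.0888, -0.4840, -0.8007, 0.3416)
v' = (-1.0790, -0.8640, -1.6770)
ω' = (-0.5254, -1.4130, 1.1665)

p + v·dt = (-0.9220, -2.8180, 2.3660)
new velocity v' = (-1.0790, -0.8640, -1.6770)
α = I⁻¹(τ − ω×Iω) = (-1.2720, -0.6500, -1.6750)
new body rate ω' = (-0.5254, -1.4130, 1.1665)
Hamilton product q⊗(0,ω) = (-1.7693332, -0.5446601, 0.2564334, 0.3962928)
updated quaternion q' = (0.0888, -0.4840, -0.8007, 0.3416)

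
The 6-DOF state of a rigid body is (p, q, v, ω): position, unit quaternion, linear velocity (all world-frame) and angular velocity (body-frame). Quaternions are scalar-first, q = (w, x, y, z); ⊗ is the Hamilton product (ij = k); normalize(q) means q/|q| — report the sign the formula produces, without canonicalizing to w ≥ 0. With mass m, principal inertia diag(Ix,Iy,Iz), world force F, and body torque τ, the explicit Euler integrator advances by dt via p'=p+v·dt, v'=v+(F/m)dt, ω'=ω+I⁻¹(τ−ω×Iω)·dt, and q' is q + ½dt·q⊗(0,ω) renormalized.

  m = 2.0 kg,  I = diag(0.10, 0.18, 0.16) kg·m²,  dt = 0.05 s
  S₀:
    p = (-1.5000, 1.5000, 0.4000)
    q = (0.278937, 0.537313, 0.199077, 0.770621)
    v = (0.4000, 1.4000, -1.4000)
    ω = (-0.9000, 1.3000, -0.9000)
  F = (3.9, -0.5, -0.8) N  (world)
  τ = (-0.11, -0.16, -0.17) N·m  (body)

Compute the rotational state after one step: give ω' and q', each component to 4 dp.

ω' = (-0.9667, 1.2691, -0.9239)
q' = (0.3016, 0.5010, 0.2027, 0.7855)

(τ − ω×Iω)/I = (-1.3340, -0.6189, -0.4775)
new body rate ω' = (-0.9667, 1.2691, -0.9239)
q⊗(0,ω) = (0.9183405, -1.4320199, 0.1526409, 0.6266329)
q + ½dt·q⊗(0,ω), renormalized = (0.3016, 0.5010, 0.2027, 0.7855)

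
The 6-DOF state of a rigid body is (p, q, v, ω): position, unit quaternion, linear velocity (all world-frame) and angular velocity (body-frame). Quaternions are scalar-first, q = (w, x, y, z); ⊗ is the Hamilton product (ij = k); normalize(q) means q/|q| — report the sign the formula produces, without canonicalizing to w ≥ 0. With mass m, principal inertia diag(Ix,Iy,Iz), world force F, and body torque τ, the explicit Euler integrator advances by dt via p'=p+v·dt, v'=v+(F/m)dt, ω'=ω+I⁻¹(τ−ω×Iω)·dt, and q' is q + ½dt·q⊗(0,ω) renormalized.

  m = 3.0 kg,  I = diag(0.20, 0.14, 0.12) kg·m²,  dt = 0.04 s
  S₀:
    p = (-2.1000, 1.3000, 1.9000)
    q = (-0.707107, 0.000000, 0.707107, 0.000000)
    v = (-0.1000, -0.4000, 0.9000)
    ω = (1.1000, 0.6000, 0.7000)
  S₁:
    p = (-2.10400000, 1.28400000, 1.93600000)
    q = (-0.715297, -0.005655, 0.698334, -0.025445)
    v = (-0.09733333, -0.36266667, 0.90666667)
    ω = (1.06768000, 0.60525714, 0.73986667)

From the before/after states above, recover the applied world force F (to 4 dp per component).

v₁ − v₀ = (0.00266667, 0.03733333, 0.00666667)
m·(v₁−v₀)/dt = (0.2000, 2.8000, 0.5000)

F = (0.2000, 2.8000, 0.5000)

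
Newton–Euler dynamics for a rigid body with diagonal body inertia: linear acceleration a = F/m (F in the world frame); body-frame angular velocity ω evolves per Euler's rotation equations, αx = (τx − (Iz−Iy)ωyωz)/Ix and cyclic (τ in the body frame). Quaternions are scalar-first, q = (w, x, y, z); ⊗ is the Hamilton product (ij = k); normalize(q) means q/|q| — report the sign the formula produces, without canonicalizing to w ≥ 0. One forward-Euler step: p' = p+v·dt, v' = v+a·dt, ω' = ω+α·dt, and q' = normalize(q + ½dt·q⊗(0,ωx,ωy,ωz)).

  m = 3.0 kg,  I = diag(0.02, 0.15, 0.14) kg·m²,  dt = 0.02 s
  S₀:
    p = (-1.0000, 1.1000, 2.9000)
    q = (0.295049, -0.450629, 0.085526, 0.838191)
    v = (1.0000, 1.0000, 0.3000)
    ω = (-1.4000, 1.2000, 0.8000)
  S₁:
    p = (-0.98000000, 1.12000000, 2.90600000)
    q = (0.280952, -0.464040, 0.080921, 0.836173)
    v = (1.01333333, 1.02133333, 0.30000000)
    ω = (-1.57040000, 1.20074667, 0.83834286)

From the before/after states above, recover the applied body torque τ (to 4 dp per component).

Δω = ω₁−ω₀ = (-0.17040000, 0.00074667, 0.03834286)
I·α + gyro = (-0.1800, 0.1400, 0.0500)

τ = (-0.1800, 0.1400, 0.0500)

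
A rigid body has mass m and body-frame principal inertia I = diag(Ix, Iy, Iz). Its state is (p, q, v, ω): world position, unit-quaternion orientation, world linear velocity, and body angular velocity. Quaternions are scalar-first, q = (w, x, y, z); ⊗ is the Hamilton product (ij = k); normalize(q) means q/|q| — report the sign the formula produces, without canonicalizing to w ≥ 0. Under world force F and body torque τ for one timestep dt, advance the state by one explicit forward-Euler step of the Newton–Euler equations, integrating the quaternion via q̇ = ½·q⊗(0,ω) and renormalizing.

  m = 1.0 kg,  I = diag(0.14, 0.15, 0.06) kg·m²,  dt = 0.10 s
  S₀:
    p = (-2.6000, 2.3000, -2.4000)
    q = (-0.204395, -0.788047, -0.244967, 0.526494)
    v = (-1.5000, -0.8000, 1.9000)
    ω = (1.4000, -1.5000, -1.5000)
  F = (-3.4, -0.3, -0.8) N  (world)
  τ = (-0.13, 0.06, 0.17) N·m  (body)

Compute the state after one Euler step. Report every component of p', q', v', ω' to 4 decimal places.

p + v·dt = (-2.7500, 2.2200, -2.2100)
v' = v + a·dt = (-1.8400, -0.8300, 1.8200)
gyro term ω×Iω = (-0.2025, -0.1680, -0.0210)
(τ − ω×Iω)/I = (0.5179, 1.5200, 3.1833)
ω' = ω + α·dt = (1.4518, -1.3480, -1.1817)
Hamilton product q⊗(0,ω) = (1.5255563, 0.8710385, -0.1383864, 1.8316168)
q + ½dt·q⊗(0,ω), renormalized = (-0.1271, -0.7386, -0.2499, 0.6131)

p' = (-2.7500, 2.2200, -2.2100)
q' = (-0.1271, -0.7386, -0.2499, 0.6131)
v' = (-1.8400, -0.8300, 1.8200)
ω' = (1.4518, -1.3480, -1.1817)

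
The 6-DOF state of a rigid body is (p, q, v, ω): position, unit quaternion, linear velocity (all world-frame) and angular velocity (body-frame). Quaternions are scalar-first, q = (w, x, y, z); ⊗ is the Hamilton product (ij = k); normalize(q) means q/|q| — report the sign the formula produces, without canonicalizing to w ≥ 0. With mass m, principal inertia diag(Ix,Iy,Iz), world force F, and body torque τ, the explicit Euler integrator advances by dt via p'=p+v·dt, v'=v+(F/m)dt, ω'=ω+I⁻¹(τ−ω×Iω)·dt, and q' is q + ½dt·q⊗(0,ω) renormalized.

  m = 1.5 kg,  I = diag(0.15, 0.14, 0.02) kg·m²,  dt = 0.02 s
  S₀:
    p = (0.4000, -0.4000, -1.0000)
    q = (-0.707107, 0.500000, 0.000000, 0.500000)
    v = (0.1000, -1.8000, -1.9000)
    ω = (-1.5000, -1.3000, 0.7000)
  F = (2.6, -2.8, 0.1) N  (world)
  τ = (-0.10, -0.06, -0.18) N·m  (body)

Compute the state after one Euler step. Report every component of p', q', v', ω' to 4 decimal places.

p' = (0.4020, -0.4360, -1.0380)
q' = (-0.7030, 0.5170, -0.0018, 0.4884)
v' = (0.1347, -1.8373, -1.8987)
ω' = (-1.5279, -1.2891, 0.5395)

α = I⁻¹(τ − ω×Iω) = (-1.3947, 0.5464, -8.0250)
ω' = ω + α·dt = (-1.5279, -1.2891, 0.5395)
Hamilton product q⊗(0,ω) = (0.4000000, 1.7106605, -0.1807609, -1.1449749)
updated quaternion q' = (-0.7030, 0.5170, -0.0018, 0.4884)
p' = p + v·dt = (0.4020, -0.4360, -1.0380)
new velocity v' = (0.1347, -1.8373, -1.8987)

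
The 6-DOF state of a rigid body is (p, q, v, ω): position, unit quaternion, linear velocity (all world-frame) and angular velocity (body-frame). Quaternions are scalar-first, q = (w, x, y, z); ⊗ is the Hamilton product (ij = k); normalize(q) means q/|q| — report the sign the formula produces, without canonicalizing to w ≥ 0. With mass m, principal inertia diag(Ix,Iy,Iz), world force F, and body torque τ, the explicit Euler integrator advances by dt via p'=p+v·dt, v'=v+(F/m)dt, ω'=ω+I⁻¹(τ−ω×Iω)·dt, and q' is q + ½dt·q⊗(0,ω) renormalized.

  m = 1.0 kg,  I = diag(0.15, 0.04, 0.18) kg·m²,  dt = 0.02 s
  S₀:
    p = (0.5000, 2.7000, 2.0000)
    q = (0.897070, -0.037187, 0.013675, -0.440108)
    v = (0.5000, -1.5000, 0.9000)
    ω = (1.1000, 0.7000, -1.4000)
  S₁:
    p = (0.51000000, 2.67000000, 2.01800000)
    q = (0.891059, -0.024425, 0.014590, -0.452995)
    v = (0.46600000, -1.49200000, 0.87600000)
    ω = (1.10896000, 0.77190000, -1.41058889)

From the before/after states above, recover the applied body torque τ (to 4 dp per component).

τ = (-0.0700, 0.1900, -0.1800)

Δω = ω₁−ω₀ = (0.00896000, 0.07190000, -0.01058889)
precession coupling = (-0.1372, 0.0462, -0.0847)
τ = I·(Δω/dt) + ω₀×(Iω₀) = (-0.0700, 0.1900, -0.1800)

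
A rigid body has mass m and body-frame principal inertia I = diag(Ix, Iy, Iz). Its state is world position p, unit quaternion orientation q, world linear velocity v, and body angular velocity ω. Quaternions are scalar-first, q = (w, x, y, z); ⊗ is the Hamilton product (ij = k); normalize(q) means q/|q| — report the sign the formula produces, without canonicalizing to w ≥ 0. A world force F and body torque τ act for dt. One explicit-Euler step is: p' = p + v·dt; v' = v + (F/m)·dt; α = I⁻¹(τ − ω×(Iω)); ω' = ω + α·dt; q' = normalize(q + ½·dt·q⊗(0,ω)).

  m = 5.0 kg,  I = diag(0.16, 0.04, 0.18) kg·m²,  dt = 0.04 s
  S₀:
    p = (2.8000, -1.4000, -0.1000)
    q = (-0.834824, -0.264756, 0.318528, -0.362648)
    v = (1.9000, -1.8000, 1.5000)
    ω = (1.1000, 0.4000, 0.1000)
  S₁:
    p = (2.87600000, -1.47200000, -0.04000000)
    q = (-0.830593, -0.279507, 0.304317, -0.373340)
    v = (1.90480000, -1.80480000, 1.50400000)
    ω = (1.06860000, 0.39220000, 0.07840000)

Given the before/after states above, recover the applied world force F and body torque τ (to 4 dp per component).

F = (0.6000, -0.6000, 0.5000)
τ = (-0.1200, -0.0100, -0.1500)

v₁ − v₀ = (0.00480000, -0.00480000, 0.00400000)
m·(v₁−v₀)/dt = (0.6000, -0.6000, 0.5000)
Δω = ω₁−ω₀ = (-0.03140000, -0.00780000, -0.02160000)
applied torque τ = (-0.1200, -0.0100, -0.1500)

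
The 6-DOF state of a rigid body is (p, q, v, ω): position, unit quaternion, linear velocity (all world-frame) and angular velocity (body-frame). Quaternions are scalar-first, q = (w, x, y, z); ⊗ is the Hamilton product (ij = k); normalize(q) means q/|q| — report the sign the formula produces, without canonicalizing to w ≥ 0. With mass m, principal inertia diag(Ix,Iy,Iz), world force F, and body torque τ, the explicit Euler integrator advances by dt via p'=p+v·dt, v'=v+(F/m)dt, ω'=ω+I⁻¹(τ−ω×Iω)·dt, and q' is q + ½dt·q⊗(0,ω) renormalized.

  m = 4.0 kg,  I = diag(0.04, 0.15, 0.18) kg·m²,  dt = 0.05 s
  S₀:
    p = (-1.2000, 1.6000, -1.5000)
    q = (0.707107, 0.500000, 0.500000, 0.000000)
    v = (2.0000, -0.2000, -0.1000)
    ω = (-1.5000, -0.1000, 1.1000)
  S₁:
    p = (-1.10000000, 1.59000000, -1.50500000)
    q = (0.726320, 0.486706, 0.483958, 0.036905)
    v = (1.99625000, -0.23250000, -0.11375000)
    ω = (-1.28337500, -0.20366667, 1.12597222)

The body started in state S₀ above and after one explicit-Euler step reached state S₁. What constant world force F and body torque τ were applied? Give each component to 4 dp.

rate change Δω = (0.21662500, -0.10366667, 0.02597222)
applied torque τ = (0.1700, -0.0800, 0.1100)
velocity change Δv = (-0.00375000, -0.03250000, -0.01375000)
applied force F = (-0.3000, -2.6000, -1.1000)

F = (-0.3000, -2.6000, -1.1000)
τ = (0.1700, -0.0800, 0.1100)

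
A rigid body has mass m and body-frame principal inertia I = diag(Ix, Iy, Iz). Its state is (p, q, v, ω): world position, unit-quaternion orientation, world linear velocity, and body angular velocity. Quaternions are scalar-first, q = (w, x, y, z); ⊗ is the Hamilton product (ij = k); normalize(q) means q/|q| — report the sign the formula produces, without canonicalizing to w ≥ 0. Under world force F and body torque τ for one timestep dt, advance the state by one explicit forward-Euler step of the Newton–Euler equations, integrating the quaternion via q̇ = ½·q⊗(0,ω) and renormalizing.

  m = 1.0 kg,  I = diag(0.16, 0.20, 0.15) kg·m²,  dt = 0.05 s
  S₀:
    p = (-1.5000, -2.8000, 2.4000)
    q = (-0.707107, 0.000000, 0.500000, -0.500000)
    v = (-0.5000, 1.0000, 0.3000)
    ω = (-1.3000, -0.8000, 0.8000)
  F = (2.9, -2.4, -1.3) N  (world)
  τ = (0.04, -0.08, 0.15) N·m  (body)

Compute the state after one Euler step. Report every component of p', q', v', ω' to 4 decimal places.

p' = (-1.5250, -2.7500, 2.4150)
q' = (-0.6865, 0.0230, 0.5299, -0.4974)
v' = (-0.3550, 0.8800, 0.2350)
ω' = (-1.2975, -0.8174, 0.8361)

a = F/m = (2.9000, -2.4000, -1.3000)
p + v·dt = (-1.5250, -2.7500, 2.4150)
v + (F/m)dt = (-0.3550, 0.8800, 0.2350)
(τ − ω×Iω)/I = (0.0500, -0.3480, 0.7227)
ω + α·dt = (-1.2975, -0.8174, 0.8361)
2q̇ = q⊗(0,ω) = (0.8000000, 0.9192391, 1.2156856, 0.0843144)
q + ½dt·q⊗(0,ω), renormalized = (-0.6865, 0.0230, 0.5299, -0.4974)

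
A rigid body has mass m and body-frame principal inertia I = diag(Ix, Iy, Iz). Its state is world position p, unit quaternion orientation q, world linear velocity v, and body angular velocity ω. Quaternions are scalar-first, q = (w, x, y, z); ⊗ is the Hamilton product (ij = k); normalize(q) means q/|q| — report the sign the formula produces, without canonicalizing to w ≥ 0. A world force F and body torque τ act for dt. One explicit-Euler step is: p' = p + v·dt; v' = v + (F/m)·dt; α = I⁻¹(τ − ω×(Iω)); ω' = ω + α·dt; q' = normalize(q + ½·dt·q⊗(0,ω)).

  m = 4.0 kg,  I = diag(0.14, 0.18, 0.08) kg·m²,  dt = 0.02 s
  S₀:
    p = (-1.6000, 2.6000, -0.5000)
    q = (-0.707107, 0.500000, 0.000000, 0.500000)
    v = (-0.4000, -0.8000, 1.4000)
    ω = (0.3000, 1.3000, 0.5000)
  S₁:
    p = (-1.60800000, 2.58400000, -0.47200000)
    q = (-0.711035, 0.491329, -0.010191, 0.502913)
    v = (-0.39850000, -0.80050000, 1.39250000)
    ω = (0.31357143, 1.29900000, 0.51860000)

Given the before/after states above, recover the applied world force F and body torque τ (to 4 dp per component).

Δv = v₁−v₀ = (0.00150000, -0.00050000, -0.00750000)
applied force F = (0.3000, -0.1000, -1.5000)
ω₁ − ω₀ = (0.01357143, -0.00100000, 0.01860000)
ω₀×(Iω₀) = (-0.0650, 0.0090, 0.0156)
I·α + gyro = (0.0300, 0.0000, 0.0900)

F = (0.3000, -0.1000, -1.5000)
τ = (0.0300, 0.0000, 0.0900)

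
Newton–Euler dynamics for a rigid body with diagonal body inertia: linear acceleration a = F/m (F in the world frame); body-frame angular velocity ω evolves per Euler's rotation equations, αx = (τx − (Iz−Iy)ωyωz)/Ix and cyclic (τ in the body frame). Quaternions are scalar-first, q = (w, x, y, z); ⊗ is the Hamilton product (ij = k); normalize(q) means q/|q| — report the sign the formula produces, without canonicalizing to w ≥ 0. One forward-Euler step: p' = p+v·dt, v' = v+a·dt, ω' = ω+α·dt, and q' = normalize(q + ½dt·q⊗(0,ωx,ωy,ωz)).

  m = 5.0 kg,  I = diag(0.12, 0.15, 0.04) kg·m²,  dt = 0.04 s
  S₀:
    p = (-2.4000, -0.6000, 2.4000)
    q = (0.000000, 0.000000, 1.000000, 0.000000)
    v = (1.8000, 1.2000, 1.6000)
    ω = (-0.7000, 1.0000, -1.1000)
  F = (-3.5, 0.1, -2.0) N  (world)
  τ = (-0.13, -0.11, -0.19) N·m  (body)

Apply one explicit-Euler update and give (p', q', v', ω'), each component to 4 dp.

p + v·dt = (-2.3280, -0.5520, 2.4640)
v' = v + a·dt = (1.7720, 1.2008, 1.5840)
angular accel α = (-2.0917, -1.1440, -4.2250)
ω' = ω + α·dt = (-0.7837, 0.9542, -1.2690)
q⊗(0,ω) = (-1.0000000, -1.1000000, 0.0000000, 0.7000000)
q + ½dt·q⊗(0,ω), renormalized = (-0.0200, -0.0220, 0.9995, 0.0140)

p' = (-2.3280, -0.5520, 2.4640)
q' = (-0.0200, -0.0220, 0.9995, 0.0140)
v' = (1.7720, 1.2008, 1.5840)
ω' = (-0.7837, 0.9542, -1.2690)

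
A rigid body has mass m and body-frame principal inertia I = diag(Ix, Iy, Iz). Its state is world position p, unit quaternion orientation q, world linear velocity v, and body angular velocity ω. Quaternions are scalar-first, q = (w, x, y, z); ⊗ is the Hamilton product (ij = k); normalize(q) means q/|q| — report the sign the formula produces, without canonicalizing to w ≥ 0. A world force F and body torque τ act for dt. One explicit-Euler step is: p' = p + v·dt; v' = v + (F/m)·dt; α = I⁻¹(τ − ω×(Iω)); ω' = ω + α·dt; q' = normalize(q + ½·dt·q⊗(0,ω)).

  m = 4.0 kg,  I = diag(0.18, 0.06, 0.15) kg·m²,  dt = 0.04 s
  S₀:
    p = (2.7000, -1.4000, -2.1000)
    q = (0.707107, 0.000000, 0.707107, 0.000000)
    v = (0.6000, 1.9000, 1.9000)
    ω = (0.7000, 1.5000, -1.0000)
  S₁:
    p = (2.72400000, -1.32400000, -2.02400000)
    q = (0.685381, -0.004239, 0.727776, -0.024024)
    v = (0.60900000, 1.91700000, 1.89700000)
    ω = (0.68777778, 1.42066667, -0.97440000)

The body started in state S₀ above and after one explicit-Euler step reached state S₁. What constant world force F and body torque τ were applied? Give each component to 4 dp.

F = (0.9000, 1.7000, -0.3000)
τ = (-0.1900, -0.1400, -0.0300)

v₁ − v₀ = (0.00900000, 0.01700000, -0.00300000)
applied force F = (0.9000, 1.7000, -0.3000)
rate change Δω = (-0.01222222, -0.07933333, 0.02560000)
precession coupling = (-0.1350, -0.0210, -0.1260)
I·α + gyro = (-0.1900, -0.1400, -0.0300)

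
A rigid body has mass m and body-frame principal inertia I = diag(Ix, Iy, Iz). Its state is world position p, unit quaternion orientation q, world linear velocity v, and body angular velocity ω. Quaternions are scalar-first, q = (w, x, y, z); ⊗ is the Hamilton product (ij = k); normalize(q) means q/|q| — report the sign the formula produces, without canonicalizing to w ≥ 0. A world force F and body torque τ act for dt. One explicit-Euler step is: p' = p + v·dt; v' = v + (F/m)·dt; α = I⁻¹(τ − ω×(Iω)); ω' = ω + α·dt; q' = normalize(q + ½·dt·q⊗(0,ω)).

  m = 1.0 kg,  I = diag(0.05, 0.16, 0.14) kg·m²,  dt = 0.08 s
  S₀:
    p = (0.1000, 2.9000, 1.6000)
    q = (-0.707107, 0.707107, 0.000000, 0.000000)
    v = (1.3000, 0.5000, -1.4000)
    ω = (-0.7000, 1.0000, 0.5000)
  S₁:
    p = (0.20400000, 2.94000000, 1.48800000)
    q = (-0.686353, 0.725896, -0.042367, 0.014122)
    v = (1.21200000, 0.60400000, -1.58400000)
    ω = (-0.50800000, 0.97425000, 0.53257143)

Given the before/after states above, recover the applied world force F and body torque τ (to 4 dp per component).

F = (-1.1000, 1.3000, -2.3000)
τ = (0.1100, -0.0200, -0.0200)

Δv = v₁−v₀ = (-0.08800000, 0.10400000, -0.18400000)
F = m·Δv/dt = (-1.1000, 1.3000, -2.3000)
rate change Δω = (0.19200000, -0.02575000, 0.03257143)
precession coupling = (-0.0100, 0.0315, -0.0770)
applied torque τ = (0.1100, -0.0200, -0.0200)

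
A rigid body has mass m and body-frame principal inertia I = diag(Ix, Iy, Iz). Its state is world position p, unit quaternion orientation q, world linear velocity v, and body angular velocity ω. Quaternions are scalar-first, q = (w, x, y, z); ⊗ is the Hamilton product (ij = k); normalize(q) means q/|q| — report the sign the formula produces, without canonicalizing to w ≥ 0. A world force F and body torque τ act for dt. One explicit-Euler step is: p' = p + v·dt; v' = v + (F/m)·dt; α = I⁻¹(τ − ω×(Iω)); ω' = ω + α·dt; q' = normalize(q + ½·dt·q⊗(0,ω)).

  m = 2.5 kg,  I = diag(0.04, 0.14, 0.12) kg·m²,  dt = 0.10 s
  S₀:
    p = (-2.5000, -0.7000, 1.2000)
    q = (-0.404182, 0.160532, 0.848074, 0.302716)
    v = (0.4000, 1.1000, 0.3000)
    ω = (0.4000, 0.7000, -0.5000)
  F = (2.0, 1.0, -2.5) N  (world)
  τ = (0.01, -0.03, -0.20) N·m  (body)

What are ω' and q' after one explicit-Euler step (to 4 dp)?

ω' = (0.4075, 0.6671, -0.6900)
q' = (-0.4290, 0.1205, 0.8430, 0.3011)

ω×(Iω) gyroscopic = (0.0070, 0.0160, 0.0280)
angular accel α = (0.0750, -0.3286, -1.9000)
new body rate ω' = (0.4075, 0.6671, -0.6900)
2q̇ = q⊗(0,ω) = (-0.5065066, -0.7976110, -0.0815750, -0.0247662)
q' = normalize(q + ½dt·q⊗(0,ω)) = (-0.4290, 0.1205, 0.8430, 0.3011)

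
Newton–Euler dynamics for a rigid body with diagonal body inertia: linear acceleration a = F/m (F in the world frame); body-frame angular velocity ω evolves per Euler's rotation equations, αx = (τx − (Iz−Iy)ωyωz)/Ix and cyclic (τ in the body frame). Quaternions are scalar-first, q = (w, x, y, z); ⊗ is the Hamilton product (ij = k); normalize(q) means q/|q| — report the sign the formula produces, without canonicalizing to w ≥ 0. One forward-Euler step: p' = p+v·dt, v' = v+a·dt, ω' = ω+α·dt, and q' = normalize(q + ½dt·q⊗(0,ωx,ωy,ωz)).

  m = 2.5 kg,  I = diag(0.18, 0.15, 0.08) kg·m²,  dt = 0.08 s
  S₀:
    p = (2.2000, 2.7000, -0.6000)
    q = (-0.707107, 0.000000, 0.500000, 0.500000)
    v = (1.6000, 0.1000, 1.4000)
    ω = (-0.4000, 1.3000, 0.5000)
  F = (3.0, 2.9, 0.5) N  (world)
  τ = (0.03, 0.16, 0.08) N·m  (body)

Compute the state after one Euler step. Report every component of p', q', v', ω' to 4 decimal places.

p' = (2.3280, 2.7080, -0.4880)
q' = (-0.7419, -0.0047, 0.4545, 0.4930)
v' = (1.6960, 0.1928, 1.4160)
ω' = (-0.3664, 1.3960, 0.5644)

ω×(Iω) gyroscopic = (-0.0455, -0.0200, 0.0156)
angular accel α = (0.4194, 1.2000, 0.8050)
new body rate ω' = (-0.3664, 1.3960, 0.5644)
2q̇ = q⊗(0,ω) = (-0.9000000, -0.1171572, -1.1192391, -0.1535535)
updated quaternion q' = (-0.7419, -0.0047, 0.4545, 0.4930)
a = F/m = (1.2000, 1.1600, 0.2000)
p' = p + v·dt = (2.3280, 2.7080, -0.4880)
v' = v + a·dt = (1.6960, 0.1928, 1.4160)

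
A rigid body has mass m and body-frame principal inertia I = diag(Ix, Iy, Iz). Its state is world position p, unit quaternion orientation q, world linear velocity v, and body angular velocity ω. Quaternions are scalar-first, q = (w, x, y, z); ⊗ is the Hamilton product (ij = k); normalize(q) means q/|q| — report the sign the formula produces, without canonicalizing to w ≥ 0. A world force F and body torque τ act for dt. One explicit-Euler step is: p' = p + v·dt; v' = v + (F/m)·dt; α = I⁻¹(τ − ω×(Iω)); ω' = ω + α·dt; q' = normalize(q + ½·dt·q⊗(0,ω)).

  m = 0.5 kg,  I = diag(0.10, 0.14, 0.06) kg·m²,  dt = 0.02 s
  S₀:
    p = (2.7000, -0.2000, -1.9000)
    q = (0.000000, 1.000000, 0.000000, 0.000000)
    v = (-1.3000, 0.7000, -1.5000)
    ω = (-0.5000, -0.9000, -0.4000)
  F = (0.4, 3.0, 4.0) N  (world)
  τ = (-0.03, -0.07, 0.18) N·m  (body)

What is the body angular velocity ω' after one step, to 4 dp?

ω' = (-0.5002, -0.9111, -0.3460)

α = I⁻¹(τ − ω×Iω) = (-0.0120, -0.5571, 2.7000)
ω' = ω + α·dt = (-0.5002, -0.9111, -0.3460)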